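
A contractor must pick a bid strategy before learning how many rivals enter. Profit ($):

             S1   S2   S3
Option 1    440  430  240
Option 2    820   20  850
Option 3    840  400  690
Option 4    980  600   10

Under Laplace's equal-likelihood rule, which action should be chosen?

Option 3

Row averages: Option 1=370, Option 2=1690/3, Option 3=1930/3, Option 4=530
Highest average = 1930/3 → Option 3.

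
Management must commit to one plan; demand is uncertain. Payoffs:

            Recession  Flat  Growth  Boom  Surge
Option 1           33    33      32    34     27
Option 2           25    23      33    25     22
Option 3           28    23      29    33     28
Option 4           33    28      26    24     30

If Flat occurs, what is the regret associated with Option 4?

5

Best payoff under Flat is 33.
Regret = 33 − 28 = 5.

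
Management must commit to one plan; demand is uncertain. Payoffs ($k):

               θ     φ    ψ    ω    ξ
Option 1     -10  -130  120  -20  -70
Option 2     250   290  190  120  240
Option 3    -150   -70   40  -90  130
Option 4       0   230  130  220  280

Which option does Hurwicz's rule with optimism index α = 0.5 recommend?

Option 1: 0.5·120 + 0.5·(-130) = -5
Option 2: 0.5·290 + 0.5·120 = 205
Option 3: 0.5·130 + 0.5·(-150) = -10
Option 4: 0.5·280 + 0.5·0 = 140
Highest Hurwicz score = 205 → Option 2.

Option 2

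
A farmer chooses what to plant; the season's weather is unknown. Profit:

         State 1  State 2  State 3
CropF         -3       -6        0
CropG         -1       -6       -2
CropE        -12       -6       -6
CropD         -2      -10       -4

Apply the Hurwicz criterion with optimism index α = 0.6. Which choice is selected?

CropF: 0.6·0 + 0.4·(-6) = -2.4
CropG: 0.6·(-1) + 0.4·(-6) = -3
CropE: 0.6·(-6) + 0.4·(-12) = -8.4
CropD: 0.6·(-2) + 0.4·(-10) = -5.2
Highest Hurwicz score = -2.4 → CropF.

CropF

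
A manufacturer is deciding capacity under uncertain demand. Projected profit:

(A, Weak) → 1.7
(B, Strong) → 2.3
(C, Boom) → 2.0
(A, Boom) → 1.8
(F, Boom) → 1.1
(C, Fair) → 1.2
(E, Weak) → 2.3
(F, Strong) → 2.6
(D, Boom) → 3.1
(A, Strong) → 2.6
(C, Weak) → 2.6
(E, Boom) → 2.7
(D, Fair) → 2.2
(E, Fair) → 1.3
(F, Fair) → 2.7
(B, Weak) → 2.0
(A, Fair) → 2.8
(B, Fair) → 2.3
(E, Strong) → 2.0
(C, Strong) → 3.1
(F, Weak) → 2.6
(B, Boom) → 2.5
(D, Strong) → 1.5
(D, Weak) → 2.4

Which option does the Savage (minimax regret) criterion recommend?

B

Column bests: Weak=2.6, Fair=2.8, Strong=3.1, Boom=3.1.
A regrets: 0.9, 0.0, 0.5, 1.3 → max 1.3
B regrets: 0.6, 0.5, 0.8, 0.6 → max 0.8
C regrets: 0.0, 1.6, 0.0, 1.1 → max 1.6
D regrets: 0.2, 0.6, 1.6, 0.0 → max 1.6
E regrets: 0.3, 1.5, 1.1, 0.4 → max 1.5
F regrets: 0.0, 0.1, 0.5, 2.0 → max 2.0
Smallest max regret = 0.8 → B.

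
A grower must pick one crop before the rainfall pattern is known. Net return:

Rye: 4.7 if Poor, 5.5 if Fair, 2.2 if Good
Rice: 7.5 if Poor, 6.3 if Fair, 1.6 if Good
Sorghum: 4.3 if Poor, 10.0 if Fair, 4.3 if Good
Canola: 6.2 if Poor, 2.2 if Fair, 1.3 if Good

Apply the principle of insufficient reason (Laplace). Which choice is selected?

Sorghum

Row averages: Rye=62/15, Rice=77/15, Sorghum=6.2, Canola=97/30
Highest average = 6.2 → Sorghum.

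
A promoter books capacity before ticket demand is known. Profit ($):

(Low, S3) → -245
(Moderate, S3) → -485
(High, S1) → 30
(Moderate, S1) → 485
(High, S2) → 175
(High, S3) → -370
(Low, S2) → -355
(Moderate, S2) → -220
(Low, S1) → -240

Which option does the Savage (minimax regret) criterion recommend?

Column bests: S1=485, S2=175, S3=-245.
Low regrets: 725, 530, 0 → max 725
Moderate regrets: 0, 395, 240 → max 395
High regrets: 455, 0, 125 → max 455
Smallest max regret = 395 → Moderate.

Moderate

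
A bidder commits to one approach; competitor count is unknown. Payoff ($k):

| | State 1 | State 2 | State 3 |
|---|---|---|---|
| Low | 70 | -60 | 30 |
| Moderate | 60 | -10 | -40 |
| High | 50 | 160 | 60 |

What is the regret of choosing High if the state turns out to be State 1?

Best payoff under State 1 is 70.
Regret = 70 − 50 = 20.

20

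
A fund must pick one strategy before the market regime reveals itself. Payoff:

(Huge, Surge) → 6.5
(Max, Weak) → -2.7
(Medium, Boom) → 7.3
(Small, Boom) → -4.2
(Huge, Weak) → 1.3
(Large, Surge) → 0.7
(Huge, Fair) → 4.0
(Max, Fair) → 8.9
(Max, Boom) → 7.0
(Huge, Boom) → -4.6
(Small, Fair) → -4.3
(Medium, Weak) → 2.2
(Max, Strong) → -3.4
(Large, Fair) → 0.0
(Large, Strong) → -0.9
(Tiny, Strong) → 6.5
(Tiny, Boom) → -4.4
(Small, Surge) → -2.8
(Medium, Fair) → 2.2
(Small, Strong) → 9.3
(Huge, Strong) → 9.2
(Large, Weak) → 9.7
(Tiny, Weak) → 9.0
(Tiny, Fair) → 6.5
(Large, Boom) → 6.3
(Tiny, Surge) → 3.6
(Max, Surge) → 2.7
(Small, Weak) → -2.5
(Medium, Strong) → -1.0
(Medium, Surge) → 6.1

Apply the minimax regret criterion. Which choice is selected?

Column bests: Weak=9.7, Fair=8.9, Strong=9.3, Boom=7.3, Surge=6.5.
Tiny regrets: 0.7, 2.4, 2.8, 11.7, 2.9 → max 11.7
Small regrets: 12.2, 13.2, 0.0, 11.5, 9.3 → max 13.2
Medium regrets: 7.5, 6.7, 10.3, 0.0, 0.4 → max 10.3
Large regrets: 0.0, 8.9, 10.2, 1.0, 5.8 → max 10.2
Huge regrets: 8.4, 4.9, 0.1, 11.9, 0.0 → max 11.9
Max regrets: 12.4, 0.0, 12.7, 0.3, 3.8 → max 12.7
Smallest max regret = 10.2 → Large.

Large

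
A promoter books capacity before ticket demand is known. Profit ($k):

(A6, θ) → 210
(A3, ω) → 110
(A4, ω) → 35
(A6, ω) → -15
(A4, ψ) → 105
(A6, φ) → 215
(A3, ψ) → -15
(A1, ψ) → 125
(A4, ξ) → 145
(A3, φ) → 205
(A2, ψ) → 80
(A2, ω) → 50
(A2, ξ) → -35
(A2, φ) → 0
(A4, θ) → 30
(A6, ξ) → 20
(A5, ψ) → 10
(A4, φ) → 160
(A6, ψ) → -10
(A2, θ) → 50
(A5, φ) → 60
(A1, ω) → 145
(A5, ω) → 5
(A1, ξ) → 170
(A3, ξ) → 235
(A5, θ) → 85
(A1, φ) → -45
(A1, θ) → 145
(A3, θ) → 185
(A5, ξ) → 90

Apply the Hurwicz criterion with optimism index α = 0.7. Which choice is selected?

A1: 0.7·170 + 0.3·(-45) = 105.5
A2: 0.7·80 + 0.3·(-35) = 45.5
A3: 0.7·235 + 0.3·(-15) = 160
A4: 0.7·160 + 0.3·30 = 121
A5: 0.7·90 + 0.3·5 = 64.5
A6: 0.7·215 + 0.3·(-15) = 146
Highest Hurwicz score = 160 → A3.

A3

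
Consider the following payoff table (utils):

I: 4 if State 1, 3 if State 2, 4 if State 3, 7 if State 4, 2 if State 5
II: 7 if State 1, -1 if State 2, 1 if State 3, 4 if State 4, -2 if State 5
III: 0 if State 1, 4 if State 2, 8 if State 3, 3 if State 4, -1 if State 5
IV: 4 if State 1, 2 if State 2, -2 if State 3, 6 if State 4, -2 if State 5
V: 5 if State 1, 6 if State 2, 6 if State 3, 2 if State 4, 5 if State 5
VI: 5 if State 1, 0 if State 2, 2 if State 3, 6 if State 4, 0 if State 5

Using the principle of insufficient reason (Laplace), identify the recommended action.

Row averages: I=4, II=1.8, III=2.8, IV=1.6, V=4.8, VI=2.6
Highest average = 4.8 → V.

V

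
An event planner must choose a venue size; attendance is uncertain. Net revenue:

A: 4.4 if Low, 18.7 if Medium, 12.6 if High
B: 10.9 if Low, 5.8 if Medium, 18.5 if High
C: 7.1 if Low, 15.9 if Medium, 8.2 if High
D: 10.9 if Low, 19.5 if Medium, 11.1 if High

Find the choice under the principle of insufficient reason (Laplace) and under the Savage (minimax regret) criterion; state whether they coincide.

Row averages: A=11.9, B=176/15, C=10.4, D=83/6
Highest average = 83/6 → D.
Column bests: Low=10.9, Medium=19.5, High=18.5.
A regrets: 6.5, 0.8, 5.9 → max 6.5
B regrets: 0.0, 13.7, 0.0 → max 13.7
C regrets: 3.8, 3.6, 10.3 → max 10.3
D regrets: 0.0, 0.0, 7.4 → max 7.4
Smallest max regret = 6.5 → A.

laplace → D; minimax regret → A (disagree)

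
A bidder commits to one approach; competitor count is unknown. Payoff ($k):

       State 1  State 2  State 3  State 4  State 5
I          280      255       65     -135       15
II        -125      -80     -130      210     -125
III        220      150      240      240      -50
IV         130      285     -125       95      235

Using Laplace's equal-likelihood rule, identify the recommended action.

Row averages: I=96, II=-50, III=160, IV=124
Highest average = 160 → III.

III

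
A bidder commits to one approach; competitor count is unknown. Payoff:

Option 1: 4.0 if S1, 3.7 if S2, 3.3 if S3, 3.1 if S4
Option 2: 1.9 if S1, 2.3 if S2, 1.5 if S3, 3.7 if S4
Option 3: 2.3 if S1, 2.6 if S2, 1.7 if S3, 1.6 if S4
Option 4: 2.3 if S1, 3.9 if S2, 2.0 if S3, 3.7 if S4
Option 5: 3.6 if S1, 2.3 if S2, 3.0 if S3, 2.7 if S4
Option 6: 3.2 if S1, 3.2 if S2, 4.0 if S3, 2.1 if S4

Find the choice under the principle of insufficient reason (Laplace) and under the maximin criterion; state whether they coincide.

Row averages: Option 1=3.525, Option 2=2.35, Option 3=2.05, Option 4=2.975, Option 5=2.9, Option 6=3.125
Highest average = 3.525 → Option 1.
Row minima: Option 1=3.1, Option 2=1.5, Option 3=1.6, Option 4=2.0, Option 5=2.3, Option 6=2.1
Best worst-case = 3.1 → Option 1.

laplace → Option 1; maximin → Option 1 (agree)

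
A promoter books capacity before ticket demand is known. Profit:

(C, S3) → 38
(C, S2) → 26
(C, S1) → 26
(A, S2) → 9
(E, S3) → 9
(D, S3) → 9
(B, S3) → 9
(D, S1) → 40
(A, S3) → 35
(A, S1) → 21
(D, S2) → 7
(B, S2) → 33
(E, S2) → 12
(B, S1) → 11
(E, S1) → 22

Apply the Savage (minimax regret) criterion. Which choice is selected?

Column bests: S1=40, S2=33, S3=38.
A regrets: 19, 24, 3 → max 24
B regrets: 29, 0, 29 → max 29
C regrets: 14, 7, 0 → max 14
D regrets: 0, 26, 29 → max 29
E regrets: 18, 21, 29 → max 29
Smallest max regret = 14 → C.

C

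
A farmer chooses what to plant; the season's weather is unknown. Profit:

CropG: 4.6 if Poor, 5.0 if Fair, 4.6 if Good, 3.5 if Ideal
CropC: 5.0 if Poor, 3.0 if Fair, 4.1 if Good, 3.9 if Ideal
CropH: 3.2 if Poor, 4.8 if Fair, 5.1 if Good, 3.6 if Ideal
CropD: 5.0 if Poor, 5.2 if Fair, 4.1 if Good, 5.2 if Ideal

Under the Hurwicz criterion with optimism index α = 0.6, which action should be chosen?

CropD

CropG: 0.6·5.0 + 0.4·3.5 = 4.4
CropC: 0.6·5.0 + 0.4·3.0 = 4.2
CropH: 0.6·5.1 + 0.4·3.2 = 4.34
CropD: 0.6·5.2 + 0.4·4.1 = 4.76
Highest Hurwicz score = 4.76 → CropD.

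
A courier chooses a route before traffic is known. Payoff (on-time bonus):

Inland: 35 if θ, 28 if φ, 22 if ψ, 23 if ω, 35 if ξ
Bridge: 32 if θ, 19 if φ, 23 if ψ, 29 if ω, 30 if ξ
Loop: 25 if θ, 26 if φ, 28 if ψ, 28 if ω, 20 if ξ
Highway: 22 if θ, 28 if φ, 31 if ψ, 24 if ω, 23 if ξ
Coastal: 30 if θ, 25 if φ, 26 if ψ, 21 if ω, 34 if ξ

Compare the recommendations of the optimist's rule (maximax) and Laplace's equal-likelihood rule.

Row maxima: Inland=35, Bridge=32, Loop=28, Highway=31, Coastal=34
Best best-case = 35 → Inland.
Row averages: Inland=28.6, Bridge=26.6, Loop=25.4, Highway=25.6, Coastal=27.2
Highest average = 28.6 → Inland.

maximax → Inland; laplace → Inland (agree)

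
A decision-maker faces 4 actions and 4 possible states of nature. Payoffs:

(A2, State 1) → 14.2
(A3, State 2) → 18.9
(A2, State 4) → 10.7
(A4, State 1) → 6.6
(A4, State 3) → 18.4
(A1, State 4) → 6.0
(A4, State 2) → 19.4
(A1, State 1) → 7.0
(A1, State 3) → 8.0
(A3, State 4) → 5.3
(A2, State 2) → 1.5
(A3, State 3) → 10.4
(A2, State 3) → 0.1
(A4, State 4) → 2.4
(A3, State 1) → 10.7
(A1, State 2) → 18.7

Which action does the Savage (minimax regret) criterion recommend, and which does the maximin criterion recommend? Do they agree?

Column bests: State 1=14.2, State 2=19.4, State 3=18.4, State 4=10.7.
A1 regrets: 7.2, 0.7, 10.4, 4.7 → max 10.4
A2 regrets: 0.0, 17.9, 18.3, 0.0 → max 18.3
A3 regrets: 3.5, 0.5, 8.0, 5.4 → max 8.0
A4 regrets: 7.6, 0.0, 0.0, 8.3 → max 8.3
Smallest max regret = 8.0 → A3.
Row minima: A1=6.0, A2=0.1, A3=5.3, A4=2.4
Best worst-case = 6.0 → A1.

minimax regret → A3; maximin → A1 (disagree)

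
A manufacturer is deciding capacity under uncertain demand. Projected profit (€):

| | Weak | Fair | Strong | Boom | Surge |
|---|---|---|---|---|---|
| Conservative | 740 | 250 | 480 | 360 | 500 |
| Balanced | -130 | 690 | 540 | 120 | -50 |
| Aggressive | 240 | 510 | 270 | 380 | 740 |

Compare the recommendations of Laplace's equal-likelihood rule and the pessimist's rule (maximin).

Row averages: Conservative=466, Balanced=234, Aggressive=428
Highest average = 466 → Conservative.
Row minima: Conservative=250, Balanced=-130, Aggressive=240
Best worst-case = 250 → Conservative.

laplace → Conservative; maximin → Conservative (agree)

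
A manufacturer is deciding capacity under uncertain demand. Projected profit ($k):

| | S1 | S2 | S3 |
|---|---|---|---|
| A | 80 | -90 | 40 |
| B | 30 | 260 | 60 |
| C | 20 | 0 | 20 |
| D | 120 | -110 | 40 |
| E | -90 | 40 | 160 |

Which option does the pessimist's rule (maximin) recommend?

B

Row minima: A=-90, B=30, C=0, D=-110, E=-90
Best worst-case = 30 → B.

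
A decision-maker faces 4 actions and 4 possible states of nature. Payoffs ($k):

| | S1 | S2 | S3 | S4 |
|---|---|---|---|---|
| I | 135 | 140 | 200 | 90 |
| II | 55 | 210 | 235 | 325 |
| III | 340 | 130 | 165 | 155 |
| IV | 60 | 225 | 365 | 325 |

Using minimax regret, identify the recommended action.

Column bests: S1=340, S2=225, S3=365, S4=325.
I regrets: 205, 85, 165, 235 → max 235
II regrets: 285, 15, 130, 0 → max 285
III regrets: 0, 95, 200, 170 → max 200
IV regrets: 280, 0, 0, 0 → max 280
Smallest max regret = 200 → III.

III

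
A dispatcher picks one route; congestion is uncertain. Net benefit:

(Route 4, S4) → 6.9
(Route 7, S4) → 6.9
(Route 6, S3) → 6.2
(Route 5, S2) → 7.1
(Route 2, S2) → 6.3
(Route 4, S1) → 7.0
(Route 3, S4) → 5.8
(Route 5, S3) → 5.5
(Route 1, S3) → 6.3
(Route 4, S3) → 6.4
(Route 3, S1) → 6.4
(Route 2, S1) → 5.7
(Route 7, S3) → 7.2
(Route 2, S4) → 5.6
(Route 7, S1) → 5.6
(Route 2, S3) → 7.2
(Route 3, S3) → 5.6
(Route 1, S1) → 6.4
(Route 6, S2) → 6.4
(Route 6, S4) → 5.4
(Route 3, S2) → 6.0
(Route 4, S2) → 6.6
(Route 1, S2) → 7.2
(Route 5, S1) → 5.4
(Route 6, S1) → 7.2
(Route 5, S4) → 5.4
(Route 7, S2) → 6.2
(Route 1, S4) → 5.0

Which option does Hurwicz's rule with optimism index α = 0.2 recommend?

Route 1: 0.2·7.2 + 0.8·5.0 = 5.44
Route 2: 0.2·7.2 + 0.8·5.6 = 5.92
Route 3: 0.2·6.4 + 0.8·5.6 = 5.76
Route 4: 0.2·7.0 + 0.8·6.4 = 6.52
Route 5: 0.2·7.1 + 0.8·5.4 = 5.74
Route 6: 0.2·7.2 + 0.8·5.4 = 5.76
Route 7: 0.2·7.2 + 0.8·5.6 = 5.92
Highest Hurwicz score = 6.52 → Route 4.

Route 4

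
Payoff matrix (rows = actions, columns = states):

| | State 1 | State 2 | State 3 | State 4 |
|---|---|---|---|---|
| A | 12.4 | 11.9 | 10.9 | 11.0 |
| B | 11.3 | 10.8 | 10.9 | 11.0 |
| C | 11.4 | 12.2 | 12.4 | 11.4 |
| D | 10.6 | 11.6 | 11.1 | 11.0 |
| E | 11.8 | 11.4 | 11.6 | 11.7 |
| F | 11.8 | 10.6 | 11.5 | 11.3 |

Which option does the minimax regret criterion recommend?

Column bests: State 1=12.4, State 2=12.2, State 3=12.4, State 4=11.7.
A regrets: 0.0, 0.3, 1.5, 0.7 → max 1.5
B regrets: 1.1, 1.4, 1.5, 0.7 → max 1.5
C regrets: 1.0, 0.0, 0.0, 0.3 → max 1.0
D regrets: 1.8, 0.6, 1.3, 0.7 → max 1.8
E regrets: 0.6, 0.8, 0.8, 0.0 → max 0.8
F regrets: 0.6, 1.6, 0.9, 0.4 → max 1.6
Smallest max regret = 0.8 → E.

E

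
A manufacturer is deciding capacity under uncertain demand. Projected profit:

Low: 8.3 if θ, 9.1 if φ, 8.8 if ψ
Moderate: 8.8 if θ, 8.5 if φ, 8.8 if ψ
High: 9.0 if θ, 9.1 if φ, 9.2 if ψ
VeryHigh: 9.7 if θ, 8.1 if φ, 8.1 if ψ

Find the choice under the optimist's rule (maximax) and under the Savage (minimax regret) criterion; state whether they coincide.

maximax → VeryHigh; minimax regret → High (disagree)

Row maxima: Low=9.1, Moderate=8.8, High=9.2, VeryHigh=9.7
Best best-case = 9.7 → VeryHigh.
Column bests: θ=9.7, φ=9.1, ψ=9.2.
Low regrets: 1.4, 0.0, 0.4 → max 1.4
Moderate regrets: 0.9, 0.6, 0.4 → max 0.9
High regrets: 0.7, 0.0, 0.0 → max 0.7
VeryHigh regrets: 0.0, 1.0, 1.1 → max 1.1
Smallest max regret = 0.7 → High.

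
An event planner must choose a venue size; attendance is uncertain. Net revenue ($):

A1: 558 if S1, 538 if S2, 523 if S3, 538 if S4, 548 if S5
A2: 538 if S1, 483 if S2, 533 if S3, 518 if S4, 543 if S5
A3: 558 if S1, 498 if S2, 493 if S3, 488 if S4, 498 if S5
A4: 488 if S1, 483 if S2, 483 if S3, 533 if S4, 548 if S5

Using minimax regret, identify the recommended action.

A1

Column bests: S1=558, S2=538, S3=533, S4=538, S5=548.
A1 regrets: 0, 0, 10, 0, 0 → max 10
A2 regrets: 20, 55, 0, 20, 5 → max 55
A3 regrets: 0, 40, 40, 50, 50 → max 50
A4 regrets: 70, 55, 50, 5, 0 → max 70
Smallest max regret = 10 → A1.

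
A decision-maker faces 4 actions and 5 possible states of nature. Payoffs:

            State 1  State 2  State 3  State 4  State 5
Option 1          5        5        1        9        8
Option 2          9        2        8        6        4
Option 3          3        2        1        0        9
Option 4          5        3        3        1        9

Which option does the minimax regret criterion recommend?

Option 2

Column bests: State 1=9, State 2=5, State 3=8, State 4=9, State 5=9.
Option 1 regrets: 4, 0, 7, 0, 1 → max 7
Option 2 regrets: 0, 3, 0, 3, 5 → max 5
Option 3 regrets: 6, 3, 7, 9, 0 → max 9
Option 4 regrets: 4, 2, 5, 8, 0 → max 8
Smallest max regret = 5 → Option 2.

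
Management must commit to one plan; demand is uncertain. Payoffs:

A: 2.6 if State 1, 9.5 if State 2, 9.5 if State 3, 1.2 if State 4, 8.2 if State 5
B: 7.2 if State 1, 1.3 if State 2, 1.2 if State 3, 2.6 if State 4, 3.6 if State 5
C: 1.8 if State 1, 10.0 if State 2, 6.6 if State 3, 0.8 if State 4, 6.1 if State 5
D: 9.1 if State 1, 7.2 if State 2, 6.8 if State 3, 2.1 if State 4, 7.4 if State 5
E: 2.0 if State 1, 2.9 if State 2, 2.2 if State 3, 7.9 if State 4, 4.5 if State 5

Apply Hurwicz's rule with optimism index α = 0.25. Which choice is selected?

A: 0.25·9.5 + 0.75·1.2 = 3.275
B: 0.25·7.2 + 0.75·1.2 = 2.7
C: 0.25·10.0 + 0.75·0.8 = 3.1
D: 0.25·9.1 + 0.75·2.1 = 3.85
E: 0.25·7.9 + 0.75·2.0 = 3.475
Highest Hurwicz score = 3.85 → D.

D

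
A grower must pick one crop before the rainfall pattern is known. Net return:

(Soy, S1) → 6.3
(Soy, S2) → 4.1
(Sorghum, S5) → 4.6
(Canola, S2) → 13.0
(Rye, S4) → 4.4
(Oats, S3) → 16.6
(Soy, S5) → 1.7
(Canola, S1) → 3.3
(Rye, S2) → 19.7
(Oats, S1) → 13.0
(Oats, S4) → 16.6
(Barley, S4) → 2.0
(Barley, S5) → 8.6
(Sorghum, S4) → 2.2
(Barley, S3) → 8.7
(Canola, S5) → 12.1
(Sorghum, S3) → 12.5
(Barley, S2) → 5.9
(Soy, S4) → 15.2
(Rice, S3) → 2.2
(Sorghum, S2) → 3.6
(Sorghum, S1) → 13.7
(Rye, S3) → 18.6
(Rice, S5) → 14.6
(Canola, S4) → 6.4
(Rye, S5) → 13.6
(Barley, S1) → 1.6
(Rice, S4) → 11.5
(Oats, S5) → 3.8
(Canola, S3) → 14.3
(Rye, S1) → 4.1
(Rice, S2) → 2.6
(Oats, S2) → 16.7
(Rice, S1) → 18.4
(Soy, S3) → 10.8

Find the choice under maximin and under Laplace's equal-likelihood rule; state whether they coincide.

Row minima: Canola=3.3, Soy=1.7, Rice=2.2, Oats=3.8, Rye=4.1, Sorghum=2.2, Barley=1.6
Best worst-case = 4.1 → Rye.
Row averages: Canola=9.82, Soy=7.62, Rice=9.86, Oats=13.34, Rye=12.08, Sorghum=7.32, Barley=5.36
Highest average = 13.34 → Oats.

maximin → Rye; laplace → Oats (disagree)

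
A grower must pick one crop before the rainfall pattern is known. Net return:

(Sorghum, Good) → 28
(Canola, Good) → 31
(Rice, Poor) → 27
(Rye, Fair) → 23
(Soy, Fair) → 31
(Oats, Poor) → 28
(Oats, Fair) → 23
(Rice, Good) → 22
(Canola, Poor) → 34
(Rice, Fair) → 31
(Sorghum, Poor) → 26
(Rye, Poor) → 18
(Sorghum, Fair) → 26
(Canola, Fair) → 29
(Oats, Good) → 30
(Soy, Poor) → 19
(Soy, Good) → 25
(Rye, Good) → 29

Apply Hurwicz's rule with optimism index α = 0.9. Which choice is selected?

Canola

Canola: 0.9·34 + 0.1·29 = 33.5
Rice: 0.9·31 + 0.1·22 = 30.1
Sorghum: 0.9·28 + 0.1·26 = 27.8
Soy: 0.9·31 + 0.1·19 = 29.8
Rye: 0.9·29 + 0.1·18 = 27.9
Oats: 0.9·30 + 0.1·23 = 29.3
Highest Hurwicz score = 33.5 → Canola.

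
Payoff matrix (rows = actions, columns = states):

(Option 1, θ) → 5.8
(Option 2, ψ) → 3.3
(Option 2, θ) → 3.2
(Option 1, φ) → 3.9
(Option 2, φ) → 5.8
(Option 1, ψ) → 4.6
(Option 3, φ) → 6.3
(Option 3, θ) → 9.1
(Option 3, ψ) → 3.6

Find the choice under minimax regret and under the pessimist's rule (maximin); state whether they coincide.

Column bests: θ=9.1, φ=6.3, ψ=4.6.
Option 1 regrets: 3.3, 2.4, 0.0 → max 3.3
Option 2 regrets: 5.9, 0.5, 1.3 → max 5.9
Option 3 regrets: 0.0, 0.0, 1.0 → max 1.0
Smallest max regret = 1.0 → Option 3.
Row minima: Option 1=3.9, Option 2=3.2, Option 3=3.6
Best worst-case = 3.9 → Option 1.

minimax regret → Option 3; maximin → Option 1 (disagree)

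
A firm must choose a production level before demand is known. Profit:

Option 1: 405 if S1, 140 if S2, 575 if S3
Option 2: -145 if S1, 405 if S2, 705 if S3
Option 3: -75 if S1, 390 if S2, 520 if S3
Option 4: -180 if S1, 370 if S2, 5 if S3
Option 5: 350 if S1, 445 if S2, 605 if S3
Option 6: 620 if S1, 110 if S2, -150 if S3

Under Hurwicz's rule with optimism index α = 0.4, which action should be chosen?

Option 5

Option 1: 0.4·575 + 0.6·140 = 314
Option 2: 0.4·705 + 0.6·(-145) = 195
Option 3: 0.4·520 + 0.6·(-75) = 163
Option 4: 0.4·370 + 0.6·(-180) = 40
Option 5: 0.4·605 + 0.6·350 = 452
Option 6: 0.4·620 + 0.6·(-150) = 158
Highest Hurwicz score = 452 → Option 5.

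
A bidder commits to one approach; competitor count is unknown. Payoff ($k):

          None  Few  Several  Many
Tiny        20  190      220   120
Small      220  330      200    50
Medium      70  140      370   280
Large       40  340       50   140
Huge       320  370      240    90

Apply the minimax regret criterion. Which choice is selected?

Column bests: None=320, Few=370, Several=370, Many=280.
Tiny regrets: 300, 180, 150, 160 → max 300
Small regrets: 100, 40, 170, 230 → max 230
Medium regrets: 250, 230, 0, 0 → max 250
Large regrets: 280, 30, 320, 140 → max 320
Huge regrets: 0, 0, 130, 190 → max 190
Smallest max regret = 190 → Huge.

Huge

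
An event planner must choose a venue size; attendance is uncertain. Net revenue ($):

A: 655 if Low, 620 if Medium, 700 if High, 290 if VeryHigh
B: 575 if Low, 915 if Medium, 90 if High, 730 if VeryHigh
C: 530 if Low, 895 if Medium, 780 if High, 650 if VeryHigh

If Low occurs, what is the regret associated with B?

Best payoff under Low is 655.
Regret = 655 − 575 = 80.

80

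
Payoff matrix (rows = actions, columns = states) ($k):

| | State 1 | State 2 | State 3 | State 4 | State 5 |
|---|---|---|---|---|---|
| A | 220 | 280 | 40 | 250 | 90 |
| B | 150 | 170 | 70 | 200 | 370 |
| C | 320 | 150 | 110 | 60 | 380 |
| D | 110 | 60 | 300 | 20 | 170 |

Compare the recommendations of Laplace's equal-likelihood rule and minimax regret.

laplace → C; minimax regret → C (agree)

Row averages: A=176, B=192, C=204, D=132
Highest average = 204 → C.
Column bests: State 1=320, State 2=280, State 3=300, State 4=250, State 5=380.
A regrets: 100, 0, 260, 0, 290 → max 290
B regrets: 170, 110, 230, 50, 10 → max 230
C regrets: 0, 130, 190, 190, 0 → max 190
D regrets: 210, 220, 0, 230, 210 → max 230
Smallest max regret = 190 → C.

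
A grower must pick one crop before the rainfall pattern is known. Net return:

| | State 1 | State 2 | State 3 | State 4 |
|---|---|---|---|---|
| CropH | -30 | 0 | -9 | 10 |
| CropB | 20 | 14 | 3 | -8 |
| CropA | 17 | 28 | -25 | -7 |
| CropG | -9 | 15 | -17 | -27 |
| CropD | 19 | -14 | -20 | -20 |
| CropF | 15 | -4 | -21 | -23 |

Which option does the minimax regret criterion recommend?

CropB

Column bests: State 1=20, State 2=28, State 3=3, State 4=10.
CropH regrets: 50, 28, 12, 0 → max 50
CropB regrets: 0, 14, 0, 18 → max 18
CropA regrets: 3, 0, 28, 17 → max 28
CropG regrets: 29, 13, 20, 37 → max 37
CropD regrets: 1, 42, 23, 30 → max 42
CropF regrets: 5, 32, 24, 33 → max 33
Smallest max regret = 18 → CropB.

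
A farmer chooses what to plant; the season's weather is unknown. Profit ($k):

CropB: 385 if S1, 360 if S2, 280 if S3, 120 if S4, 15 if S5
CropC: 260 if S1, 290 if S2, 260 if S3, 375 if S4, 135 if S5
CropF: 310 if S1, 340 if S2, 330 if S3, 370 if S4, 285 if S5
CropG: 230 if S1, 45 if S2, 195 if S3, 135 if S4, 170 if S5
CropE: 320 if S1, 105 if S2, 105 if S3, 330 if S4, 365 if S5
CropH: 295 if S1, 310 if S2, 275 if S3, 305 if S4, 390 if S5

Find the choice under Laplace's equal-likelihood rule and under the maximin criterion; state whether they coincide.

Row averages: CropB=232, CropC=264, CropF=327, CropG=155, CropE=245, CropH=315
Highest average = 327 → CropF.
Row minima: CropB=15, CropC=135, CropF=285, CropG=45, CropE=105, CropH=275
Best worst-case = 285 → CropF.

laplace → CropF; maximin → CropF (agree)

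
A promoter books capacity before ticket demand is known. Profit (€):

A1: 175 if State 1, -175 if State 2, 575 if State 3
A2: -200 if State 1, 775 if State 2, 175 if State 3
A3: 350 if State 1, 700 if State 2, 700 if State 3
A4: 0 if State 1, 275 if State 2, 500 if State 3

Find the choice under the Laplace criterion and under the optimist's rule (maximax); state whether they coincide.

laplace → A3; maximax → A2 (disagree)

Row averages: A1=575/3, A2=250, A3=1750/3, A4=775/3
Highest average = 1750/3 → A3.
Row maxima: A1=575, A2=775, A3=700, A4=500
Best best-case = 775 → A2.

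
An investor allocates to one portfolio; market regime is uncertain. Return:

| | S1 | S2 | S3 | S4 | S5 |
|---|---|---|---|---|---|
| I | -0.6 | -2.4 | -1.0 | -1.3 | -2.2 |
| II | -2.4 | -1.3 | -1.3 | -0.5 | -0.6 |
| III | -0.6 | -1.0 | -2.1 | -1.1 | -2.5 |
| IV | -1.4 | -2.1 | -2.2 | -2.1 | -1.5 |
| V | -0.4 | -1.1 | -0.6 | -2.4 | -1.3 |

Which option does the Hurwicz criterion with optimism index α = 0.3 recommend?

V

I: 0.3·(-0.6) + 0.7·(-2.4) = -1.86
II: 0.3·(-0.5) + 0.7·(-2.4) = -1.83
III: 0.3·(-0.6) + 0.7·(-2.5) = -1.93
IV: 0.3·(-1.4) + 0.7·(-2.2) = -1.96
V: 0.3·(-0.4) + 0.7·(-2.4) = -1.8
Highest Hurwicz score = -1.8 → V.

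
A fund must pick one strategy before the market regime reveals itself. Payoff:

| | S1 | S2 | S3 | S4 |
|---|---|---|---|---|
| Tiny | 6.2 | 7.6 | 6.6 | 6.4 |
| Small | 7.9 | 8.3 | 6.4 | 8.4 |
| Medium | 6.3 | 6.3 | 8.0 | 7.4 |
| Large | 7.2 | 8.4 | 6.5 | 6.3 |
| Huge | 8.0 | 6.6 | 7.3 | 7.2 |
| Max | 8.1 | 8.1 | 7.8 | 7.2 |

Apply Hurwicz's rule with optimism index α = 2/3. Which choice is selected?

Tiny: 2/3·7.6 + 1/3·6.2 = 107/15
Small: 2/3·8.4 + 1/3·6.4 = 116/15
Medium: 2/3·8.0 + 1/3·6.3 = 223/30
Large: 2/3·8.4 + 1/3·6.3 = 7.7
Huge: 2/3·8.0 + 1/3·6.6 = 113/15
Max: 2/3·8.1 + 1/3·7.2 = 7.8
Highest Hurwicz score = 7.8 → Max.

Max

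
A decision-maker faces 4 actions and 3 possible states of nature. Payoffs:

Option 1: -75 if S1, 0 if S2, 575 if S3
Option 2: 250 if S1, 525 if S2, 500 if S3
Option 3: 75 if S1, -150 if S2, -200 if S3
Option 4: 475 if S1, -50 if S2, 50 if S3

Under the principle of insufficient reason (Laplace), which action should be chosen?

Row averages: Option 1=500/3, Option 2=425, Option 3=-275/3, Option 4=475/3
Highest average = 425 → Option 2.

Option 2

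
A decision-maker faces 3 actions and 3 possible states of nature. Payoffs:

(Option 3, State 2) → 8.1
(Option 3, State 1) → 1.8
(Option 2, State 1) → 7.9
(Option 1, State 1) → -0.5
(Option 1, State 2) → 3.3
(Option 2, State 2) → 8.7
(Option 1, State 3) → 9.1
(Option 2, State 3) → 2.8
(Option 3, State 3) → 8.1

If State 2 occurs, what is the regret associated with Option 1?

Best payoff under State 2 is 8.7.
Regret = 8.7 − 3.3 = 5.4.

5.4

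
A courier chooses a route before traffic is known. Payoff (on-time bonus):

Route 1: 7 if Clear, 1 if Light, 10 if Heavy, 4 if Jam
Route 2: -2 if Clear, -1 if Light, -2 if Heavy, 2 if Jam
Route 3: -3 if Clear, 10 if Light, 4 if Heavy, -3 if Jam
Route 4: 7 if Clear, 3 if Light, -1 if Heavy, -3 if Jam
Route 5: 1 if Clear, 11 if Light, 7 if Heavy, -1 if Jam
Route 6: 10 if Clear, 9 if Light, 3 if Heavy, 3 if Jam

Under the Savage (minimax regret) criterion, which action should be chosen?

Route 6

Column bests: Clear=10, Light=11, Heavy=10, Jam=4.
Route 1 regrets: 3, 10, 0, 0 → max 10
Route 2 regrets: 12, 12, 12, 2 → max 12
Route 3 regrets: 13, 1, 6, 7 → max 13
Route 4 regrets: 3, 8, 11, 7 → max 11
Route 5 regrets: 9, 0, 3, 5 → max 9
Route 6 regrets: 0, 2, 7, 1 → max 7
Smallest max regret = 7 → Route 6.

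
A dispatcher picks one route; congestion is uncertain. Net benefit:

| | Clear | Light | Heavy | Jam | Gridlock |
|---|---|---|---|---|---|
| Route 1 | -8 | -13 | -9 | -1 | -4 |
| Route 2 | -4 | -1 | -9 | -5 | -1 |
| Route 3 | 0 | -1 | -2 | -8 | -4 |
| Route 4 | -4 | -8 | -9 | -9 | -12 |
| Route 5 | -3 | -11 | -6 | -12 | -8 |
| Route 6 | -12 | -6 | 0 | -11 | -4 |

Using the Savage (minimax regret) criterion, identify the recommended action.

Column bests: Clear=0, Light=-1, Heavy=0, Jam=-1, Gridlock=-1.
Route 1 regrets: 8, 12, 9, 0, 3 → max 12
Route 2 regrets: 4, 0, 9, 4, 0 → max 9
Route 3 regrets: 0, 0, 2, 7, 3 → max 7
Route 4 regrets: 4, 7, 9, 8, 11 → max 11
Route 5 regrets: 3, 10, 6, 11, 7 → max 11
Route 6 regrets: 12, 5, 0, 10, 3 → max 12
Smallest max regret = 7 → Route 3.

Route 3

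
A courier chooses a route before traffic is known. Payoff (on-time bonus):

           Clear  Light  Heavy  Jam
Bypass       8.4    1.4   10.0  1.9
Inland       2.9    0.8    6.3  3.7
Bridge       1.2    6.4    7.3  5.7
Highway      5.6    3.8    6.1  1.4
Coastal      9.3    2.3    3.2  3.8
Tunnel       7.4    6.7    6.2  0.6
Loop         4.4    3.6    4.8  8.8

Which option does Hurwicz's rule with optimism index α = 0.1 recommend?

Bypass: 0.1·10.0 + 0.9·1.4 = 2.26
Inland: 0.1·6.3 + 0.9·0.8 = 1.35
Bridge: 0.1·7.3 + 0.9·1.2 = 1.81
Highway: 0.1·6.1 + 0.9·1.4 = 1.87
Coastal: 0.1·9.3 + 0.9·2.3 = 3
Tunnel: 0.1·7.4 + 0.9·0.6 = 1.28
Loop: 0.1·8.8 + 0.9·3.6 = 4.12
Highest Hurwicz score = 4.12 → Loop.

Loop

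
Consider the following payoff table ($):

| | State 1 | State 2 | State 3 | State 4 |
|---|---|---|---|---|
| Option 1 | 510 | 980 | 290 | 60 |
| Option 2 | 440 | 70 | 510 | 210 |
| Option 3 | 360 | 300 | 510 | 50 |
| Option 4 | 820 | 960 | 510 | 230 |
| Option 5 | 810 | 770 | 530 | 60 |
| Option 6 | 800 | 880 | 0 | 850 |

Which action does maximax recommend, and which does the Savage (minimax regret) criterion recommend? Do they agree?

Row maxima: Option 1=980, Option 2=510, Option 3=510, Option 4=960, Option 5=810, Option 6=880
Best best-case = 980 → Option 1.
Column bests: State 1=820, State 2=980, State 3=530, State 4=850.
Option 1 regrets: 310, 0, 240, 790 → max 790
Option 2 regrets: 380, 910, 20, 640 → max 910
Option 3 regrets: 460, 680, 20, 800 → max 800
Option 4 regrets: 0, 20, 20, 620 → max 620
Option 5 regrets: 10, 210, 0, 790 → max 790
Option 6 regrets: 20, 100, 530, 0 → max 530
Smallest max regret = 530 → Option 6.

maximax → Option 1; minimax regret → Option 6 (disagree)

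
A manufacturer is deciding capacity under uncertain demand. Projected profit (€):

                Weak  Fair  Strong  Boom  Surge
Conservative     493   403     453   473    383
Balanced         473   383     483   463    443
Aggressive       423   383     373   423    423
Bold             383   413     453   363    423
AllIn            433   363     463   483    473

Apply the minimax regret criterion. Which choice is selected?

Column bests: Weak=493, Fair=413, Strong=483, Boom=483, Surge=473.
Conservative regrets: 0, 10, 30, 10, 90 → max 90
Balanced regrets: 20, 30, 0, 20, 30 → max 30
Aggressive regrets: 70, 30, 110, 60, 50 → max 110
Bold regrets: 110, 0, 30, 120, 50 → max 120
AllIn regrets: 60, 50, 20, 0, 0 → max 60
Smallest max regret = 30 → Balanced.

Balanced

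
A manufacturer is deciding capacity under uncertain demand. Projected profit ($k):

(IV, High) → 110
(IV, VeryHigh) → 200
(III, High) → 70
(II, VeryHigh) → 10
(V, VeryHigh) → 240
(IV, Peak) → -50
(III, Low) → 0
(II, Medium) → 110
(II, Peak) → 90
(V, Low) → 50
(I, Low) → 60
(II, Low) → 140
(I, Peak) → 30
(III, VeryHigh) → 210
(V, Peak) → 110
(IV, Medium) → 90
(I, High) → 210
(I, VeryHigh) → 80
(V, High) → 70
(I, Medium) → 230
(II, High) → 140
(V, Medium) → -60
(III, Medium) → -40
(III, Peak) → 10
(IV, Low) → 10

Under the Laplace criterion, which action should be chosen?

I

Row averages: I=122, II=98, III=50, IV=72, V=82
Highest average = 122 → I.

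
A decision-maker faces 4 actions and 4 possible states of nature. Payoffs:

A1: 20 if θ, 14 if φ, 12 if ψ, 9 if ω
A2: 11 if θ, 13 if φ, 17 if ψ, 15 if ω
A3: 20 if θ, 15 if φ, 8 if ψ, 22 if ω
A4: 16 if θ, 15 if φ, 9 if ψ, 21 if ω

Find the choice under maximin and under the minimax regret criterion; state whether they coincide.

maximin → A2; minimax regret → A4 (disagree)

Row minima: A1=9, A2=11, A3=8, A4=9
Best worst-case = 11 → A2.
Column bests: θ=20, φ=15, ψ=17, ω=22.
A1 regrets: 0, 1, 5, 13 → max 13
A2 regrets: 9, 2, 0, 7 → max 9
A3 regrets: 0, 0, 9, 0 → max 9
A4 regrets: 4, 0, 8, 1 → max 8
Smallest max regret = 8 → A4.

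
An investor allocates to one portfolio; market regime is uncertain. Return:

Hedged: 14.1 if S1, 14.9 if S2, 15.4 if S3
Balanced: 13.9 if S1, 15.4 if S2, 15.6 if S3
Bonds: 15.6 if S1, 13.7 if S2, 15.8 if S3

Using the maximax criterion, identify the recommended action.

Row maxima: Hedged=15.4, Balanced=15.6, Bonds=15.8
Best best-case = 15.8 → Bonds.

Bonds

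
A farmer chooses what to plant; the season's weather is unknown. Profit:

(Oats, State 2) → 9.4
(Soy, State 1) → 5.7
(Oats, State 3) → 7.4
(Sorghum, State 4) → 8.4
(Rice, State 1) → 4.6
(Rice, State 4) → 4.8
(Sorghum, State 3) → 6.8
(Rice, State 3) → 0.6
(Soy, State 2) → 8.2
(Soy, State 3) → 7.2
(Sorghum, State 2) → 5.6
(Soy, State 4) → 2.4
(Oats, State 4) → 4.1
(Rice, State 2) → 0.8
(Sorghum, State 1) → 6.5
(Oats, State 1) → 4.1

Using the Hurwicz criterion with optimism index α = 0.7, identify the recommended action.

Oats

Rice: 0.7·4.8 + 0.3·0.6 = 3.54
Sorghum: 0.7·8.4 + 0.3·5.6 = 7.56
Soy: 0.7·8.2 + 0.3·2.4 = 6.46
Oats: 0.7·9.4 + 0.3·4.1 = 7.81
Highest Hurwicz score = 7.81 → Oats.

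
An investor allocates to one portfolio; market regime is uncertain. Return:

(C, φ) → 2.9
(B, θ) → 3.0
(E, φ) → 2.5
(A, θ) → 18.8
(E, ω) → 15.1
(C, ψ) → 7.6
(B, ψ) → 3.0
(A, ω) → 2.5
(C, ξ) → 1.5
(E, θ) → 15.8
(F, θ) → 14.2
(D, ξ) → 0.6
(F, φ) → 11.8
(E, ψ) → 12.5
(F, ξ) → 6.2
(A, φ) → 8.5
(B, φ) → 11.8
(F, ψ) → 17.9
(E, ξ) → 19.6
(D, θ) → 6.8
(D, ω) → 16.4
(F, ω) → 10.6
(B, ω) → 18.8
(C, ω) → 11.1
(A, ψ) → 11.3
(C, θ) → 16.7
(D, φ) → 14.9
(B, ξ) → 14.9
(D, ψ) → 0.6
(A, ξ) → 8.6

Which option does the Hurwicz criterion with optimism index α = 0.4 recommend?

F

A: 0.4·18.8 + 0.6·2.5 = 9.02
B: 0.4·18.8 + 0.6·3.0 = 9.32
C: 0.4·16.7 + 0.6·1.5 = 7.58
D: 0.4·16.4 + 0.6·0.6 = 6.92
E: 0.4·19.6 + 0.6·2.5 = 9.34
F: 0.4·17.9 + 0.6·6.2 = 10.88
Highest Hurwicz score = 10.88 → F.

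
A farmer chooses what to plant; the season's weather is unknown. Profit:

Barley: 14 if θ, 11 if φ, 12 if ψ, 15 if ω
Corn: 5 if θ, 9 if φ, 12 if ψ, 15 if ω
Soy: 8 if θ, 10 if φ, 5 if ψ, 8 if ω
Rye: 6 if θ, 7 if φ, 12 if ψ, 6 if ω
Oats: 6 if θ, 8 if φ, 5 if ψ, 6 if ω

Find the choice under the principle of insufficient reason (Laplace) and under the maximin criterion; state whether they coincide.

Row averages: Barley=13, Corn=10.25, Soy=7.75, Rye=7.75, Oats=6.25
Highest average = 13 → Barley.
Row minima: Barley=11, Corn=5, Soy=5, Rye=6, Oats=5
Best worst-case = 11 → Barley.

laplace → Barley; maximin → Barley (agree)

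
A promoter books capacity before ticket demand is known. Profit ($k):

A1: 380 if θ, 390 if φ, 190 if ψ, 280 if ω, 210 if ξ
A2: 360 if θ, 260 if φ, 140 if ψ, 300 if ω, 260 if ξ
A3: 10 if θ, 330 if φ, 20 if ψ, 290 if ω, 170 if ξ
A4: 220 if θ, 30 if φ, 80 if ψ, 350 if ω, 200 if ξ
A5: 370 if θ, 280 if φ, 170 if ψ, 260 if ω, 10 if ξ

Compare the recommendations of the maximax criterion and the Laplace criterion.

maximax → A1; laplace → A1 (agree)

Row maxima: A1=390, A2=360, A3=330, A4=350, A5=370
Best best-case = 390 → A1.
Row averages: A1=290, A2=264, A3=164, A4=176, A5=218
Highest average = 290 → A1.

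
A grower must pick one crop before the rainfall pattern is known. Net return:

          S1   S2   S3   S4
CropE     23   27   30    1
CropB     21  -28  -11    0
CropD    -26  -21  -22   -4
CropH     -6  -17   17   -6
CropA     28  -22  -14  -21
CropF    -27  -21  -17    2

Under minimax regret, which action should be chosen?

CropE

Column bests: S1=28, S2=27, S3=30, S4=2.
CropE regrets: 5, 0, 0, 1 → max 5
CropB regrets: 7, 55, 41, 2 → max 55
CropD regrets: 54, 48, 52, 6 → max 54
CropH regrets: 34, 44, 13, 8 → max 44
CropA regrets: 0, 49, 44, 23 → max 49
CropF regrets: 55, 48, 47, 0 → max 55
Smallest max regret = 5 → CropE.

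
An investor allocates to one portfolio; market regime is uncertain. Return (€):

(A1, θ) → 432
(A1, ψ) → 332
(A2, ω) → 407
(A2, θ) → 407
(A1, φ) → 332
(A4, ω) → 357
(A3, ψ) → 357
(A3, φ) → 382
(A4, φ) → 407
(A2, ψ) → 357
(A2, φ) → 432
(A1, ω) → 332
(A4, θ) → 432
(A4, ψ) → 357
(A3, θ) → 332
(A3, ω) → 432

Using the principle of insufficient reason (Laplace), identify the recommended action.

Row averages: A1=357, A2=400.75, A3=375.75, A4=388.25
Highest average = 400.75 → A2.

A2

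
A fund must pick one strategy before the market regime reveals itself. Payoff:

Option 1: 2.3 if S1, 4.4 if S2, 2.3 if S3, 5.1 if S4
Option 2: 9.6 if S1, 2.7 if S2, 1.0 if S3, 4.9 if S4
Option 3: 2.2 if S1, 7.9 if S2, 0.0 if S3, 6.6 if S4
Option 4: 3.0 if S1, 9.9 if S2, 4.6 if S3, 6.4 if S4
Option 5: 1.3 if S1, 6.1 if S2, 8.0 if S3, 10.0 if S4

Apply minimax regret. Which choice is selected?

Column bests: S1=9.6, S2=9.9, S3=8.0, S4=10.0.
Option 1 regrets: 7.3, 5.5, 5.7, 4.9 → max 7.3
Option 2 regrets: 0.0, 7.2, 7.0, 5.1 → max 7.2
Option 3 regrets: 7.4, 2.0, 8.0, 3.4 → max 8.0
Option 4 regrets: 6.6, 0.0, 3.4, 3.6 → max 6.6
Option 5 regrets: 8.3, 3.8, 0.0, 0.0 → max 8.3
Smallest max regret = 6.6 → Option 4.

Option 4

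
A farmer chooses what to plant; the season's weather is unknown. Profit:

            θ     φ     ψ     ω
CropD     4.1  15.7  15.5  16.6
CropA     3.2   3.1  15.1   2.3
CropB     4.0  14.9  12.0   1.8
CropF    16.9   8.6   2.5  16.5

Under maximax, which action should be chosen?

CropF

Row maxima: CropD=16.6, CropA=15.1, CropB=14.9, CropF=16.9
Best best-case = 16.9 → CropF.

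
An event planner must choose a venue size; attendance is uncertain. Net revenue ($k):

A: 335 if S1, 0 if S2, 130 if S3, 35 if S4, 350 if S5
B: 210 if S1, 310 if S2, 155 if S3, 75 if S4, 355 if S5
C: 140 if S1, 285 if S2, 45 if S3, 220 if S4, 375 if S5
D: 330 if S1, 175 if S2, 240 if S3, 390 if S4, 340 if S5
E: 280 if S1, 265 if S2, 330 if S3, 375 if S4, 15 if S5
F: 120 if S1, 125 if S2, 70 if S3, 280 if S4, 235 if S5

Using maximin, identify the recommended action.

D

Row minima: A=0, B=75, C=45, D=175, E=15, F=70
Best worst-case = 175 → D.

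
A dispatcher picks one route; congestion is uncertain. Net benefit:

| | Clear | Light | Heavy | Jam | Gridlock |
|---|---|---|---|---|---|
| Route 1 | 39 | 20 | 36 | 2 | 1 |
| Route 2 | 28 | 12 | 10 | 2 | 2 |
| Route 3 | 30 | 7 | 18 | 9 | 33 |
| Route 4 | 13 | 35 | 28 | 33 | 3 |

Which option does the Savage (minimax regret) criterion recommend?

Column bests: Clear=39, Light=35, Heavy=36, Jam=33, Gridlock=33.
Route 1 regrets: 0, 15, 0, 31, 32 → max 32
Route 2 regrets: 11, 23, 26, 31, 31 → max 31
Route 3 regrets: 9, 28, 18, 24, 0 → max 28
Route 4 regrets: 26, 0, 8, 0, 30 → max 30
Smallest max regret = 28 → Route 3.

Route 3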